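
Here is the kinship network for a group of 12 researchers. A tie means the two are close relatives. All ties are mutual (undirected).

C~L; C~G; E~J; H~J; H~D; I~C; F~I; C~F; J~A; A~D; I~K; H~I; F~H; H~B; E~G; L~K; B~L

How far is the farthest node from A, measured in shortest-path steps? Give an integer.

4

Distances from A: B:3, C:4, D:1, E:2, F:3, G:3, H:2, I:3, J:1, K:4, L:4.
The largest is 4 (to C, K, and L), so the eccentricity of A is 4.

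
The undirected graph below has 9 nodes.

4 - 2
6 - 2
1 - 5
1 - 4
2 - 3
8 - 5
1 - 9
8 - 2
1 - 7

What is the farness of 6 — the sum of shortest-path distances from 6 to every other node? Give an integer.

Distances from 6: 1:3, 2:1, 3:2, 4:2, 5:3, 7:4, 8:2, 9:4.
Sum = 3 + 1 + 2 + 2 + 3 + 4 + 2 + 4 = 21.

21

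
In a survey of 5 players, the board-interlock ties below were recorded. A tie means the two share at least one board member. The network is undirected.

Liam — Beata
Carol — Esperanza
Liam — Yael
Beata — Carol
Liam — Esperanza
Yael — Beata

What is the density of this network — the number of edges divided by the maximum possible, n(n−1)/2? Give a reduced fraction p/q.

3/5

There are 6 edges and 5 nodes, so the maximum possible is C(5,2) = 10.
Density = 6/10 = 3/5.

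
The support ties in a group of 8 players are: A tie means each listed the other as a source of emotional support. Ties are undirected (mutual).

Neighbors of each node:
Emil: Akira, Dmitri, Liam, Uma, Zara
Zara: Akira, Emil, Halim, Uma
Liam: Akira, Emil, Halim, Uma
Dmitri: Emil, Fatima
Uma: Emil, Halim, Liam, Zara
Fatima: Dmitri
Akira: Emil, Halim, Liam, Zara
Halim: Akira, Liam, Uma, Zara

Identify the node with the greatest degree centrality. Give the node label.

Degrees — Akira:4, Dmitri:2, Emil:5, Fatima:1, Halim:4, Liam:4, Uma:4, Zara:4.
The maximum is 5, attained only by Emil.

Emil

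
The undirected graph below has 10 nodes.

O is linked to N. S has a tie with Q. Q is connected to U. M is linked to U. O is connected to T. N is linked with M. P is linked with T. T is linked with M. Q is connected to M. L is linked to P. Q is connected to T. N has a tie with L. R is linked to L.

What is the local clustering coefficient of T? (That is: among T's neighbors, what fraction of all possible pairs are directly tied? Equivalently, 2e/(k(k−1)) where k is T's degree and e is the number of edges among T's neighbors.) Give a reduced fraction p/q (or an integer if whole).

1/6

T's neighbors: M, O, P, and Q (k = 4).
Possible neighbor pairs: C(4,2) = 6. Edges among them: M–Q → e = 1.
Clustering(T) = 1/6.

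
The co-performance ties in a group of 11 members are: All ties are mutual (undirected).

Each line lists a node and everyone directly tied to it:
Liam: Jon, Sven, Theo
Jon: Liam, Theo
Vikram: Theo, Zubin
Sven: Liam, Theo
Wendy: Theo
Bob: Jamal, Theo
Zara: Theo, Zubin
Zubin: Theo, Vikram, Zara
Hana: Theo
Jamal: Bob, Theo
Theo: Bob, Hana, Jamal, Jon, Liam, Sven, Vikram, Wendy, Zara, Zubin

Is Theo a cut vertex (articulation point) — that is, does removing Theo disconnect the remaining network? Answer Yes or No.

Removing Theo leaves {Vikram, Zara, and Zubin} with no path to {Hana}, so the network splits into 5 components. Theo is a cut vertex.

Yes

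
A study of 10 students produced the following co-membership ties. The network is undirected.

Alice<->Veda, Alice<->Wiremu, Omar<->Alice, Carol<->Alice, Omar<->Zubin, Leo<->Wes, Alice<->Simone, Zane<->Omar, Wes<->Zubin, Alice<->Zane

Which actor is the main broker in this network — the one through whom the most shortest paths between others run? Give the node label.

Alice

Unnormalized betweenness of each node: Alice:26, Carol:0, Leo:0, Omar:18, Simone:0, Veda:0, Wes:8, Wiremu:0, Zane:0, Zubin:14.
Alice has the largest value, 26, making it the main broker — the node through which the most shortest paths run.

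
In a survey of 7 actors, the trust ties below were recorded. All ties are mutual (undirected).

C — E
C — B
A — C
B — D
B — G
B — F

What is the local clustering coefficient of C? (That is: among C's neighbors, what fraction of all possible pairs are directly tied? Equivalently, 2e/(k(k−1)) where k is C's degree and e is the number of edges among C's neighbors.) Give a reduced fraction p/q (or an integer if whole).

0

C's neighbors: A, B, and E (k = 3).
Possible neighbor pairs: C(3,2) = 3. Edges among them: none → e = 0.
Clustering(C) = 0/3 = 0.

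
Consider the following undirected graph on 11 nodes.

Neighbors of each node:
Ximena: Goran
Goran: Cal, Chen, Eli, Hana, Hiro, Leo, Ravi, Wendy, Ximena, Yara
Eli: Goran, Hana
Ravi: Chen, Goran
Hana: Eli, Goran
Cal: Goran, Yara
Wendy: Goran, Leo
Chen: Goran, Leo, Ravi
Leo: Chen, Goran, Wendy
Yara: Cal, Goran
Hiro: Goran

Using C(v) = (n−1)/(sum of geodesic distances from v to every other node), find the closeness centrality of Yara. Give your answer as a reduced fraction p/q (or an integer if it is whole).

Distances from Yara: Cal:1, Chen:2, Eli:2, Goran:1, Hana:2, Hiro:2, Leo:2, Ravi:2, Wendy:2, Ximena:2. Sum = 18.
n = 11, so closeness = 10/18 = 5/9.

5/9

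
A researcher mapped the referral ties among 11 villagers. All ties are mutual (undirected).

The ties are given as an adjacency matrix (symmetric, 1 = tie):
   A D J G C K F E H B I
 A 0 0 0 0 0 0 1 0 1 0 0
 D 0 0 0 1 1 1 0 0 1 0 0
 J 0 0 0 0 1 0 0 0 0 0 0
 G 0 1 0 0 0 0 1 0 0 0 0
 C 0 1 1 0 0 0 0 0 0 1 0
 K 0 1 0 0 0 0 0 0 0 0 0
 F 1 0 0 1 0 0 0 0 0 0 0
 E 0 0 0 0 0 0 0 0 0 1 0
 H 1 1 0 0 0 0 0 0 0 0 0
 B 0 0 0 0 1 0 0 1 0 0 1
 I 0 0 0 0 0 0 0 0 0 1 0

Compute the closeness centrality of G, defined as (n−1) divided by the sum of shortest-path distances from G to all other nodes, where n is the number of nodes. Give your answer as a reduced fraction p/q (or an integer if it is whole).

5/12

Distances from G: A:2, B:3, C:2, D:1, E:4, F:1, H:2, I:4, J:3, K:2. Sum = 24.
n = 11, so closeness = 10/24 = 5/12.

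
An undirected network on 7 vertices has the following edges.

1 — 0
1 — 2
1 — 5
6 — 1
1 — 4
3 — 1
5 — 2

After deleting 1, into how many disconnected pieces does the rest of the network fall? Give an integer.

Without 1, the remaining ties split the others into: {0}; {2, 5}; {3}; {4}; {6}.
That's 5 separate components.

5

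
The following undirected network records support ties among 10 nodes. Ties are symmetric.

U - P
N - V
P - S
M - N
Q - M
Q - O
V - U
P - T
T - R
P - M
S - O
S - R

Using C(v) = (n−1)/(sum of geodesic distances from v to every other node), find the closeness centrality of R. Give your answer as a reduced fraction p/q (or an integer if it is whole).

9/23

Distances from R: M:3, N:4, O:2, P:2, Q:3, S:1, T:1, U:3, V:4. Sum = 23.
n = 10, so closeness = 9/23.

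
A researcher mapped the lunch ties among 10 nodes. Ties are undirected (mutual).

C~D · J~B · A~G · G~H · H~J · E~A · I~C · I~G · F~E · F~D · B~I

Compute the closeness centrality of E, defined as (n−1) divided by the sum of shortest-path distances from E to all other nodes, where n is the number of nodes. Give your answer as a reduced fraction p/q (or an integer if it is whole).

Distances from E: A:1, B:4, C:3, D:2, F:1, G:2, H:3, I:3, J:4. Sum = 23.
n = 10, so closeness = 9/23.

9/23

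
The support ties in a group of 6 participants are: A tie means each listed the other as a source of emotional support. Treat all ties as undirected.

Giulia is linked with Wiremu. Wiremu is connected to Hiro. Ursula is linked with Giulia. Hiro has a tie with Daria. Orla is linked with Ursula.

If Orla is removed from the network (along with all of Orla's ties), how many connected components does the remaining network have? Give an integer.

1

Orla's neighbors (Ursula) remain reachable from one another through other ties, so the rest of the network stays in one piece.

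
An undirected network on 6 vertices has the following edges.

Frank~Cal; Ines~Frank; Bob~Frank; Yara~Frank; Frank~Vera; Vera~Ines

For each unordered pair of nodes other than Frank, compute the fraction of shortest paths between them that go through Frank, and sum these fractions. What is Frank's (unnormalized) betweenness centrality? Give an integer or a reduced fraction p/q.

Pairs whose geodesics pass through Frank — Cal–Vera: 1; Cal–Yara: 1; Cal–Ines: 1; Cal–Bob: 1; Vera–Yara: 1; Vera–Bob: 1; Yara–Ines: 1; Yara–Bob: 1; Ines–Bob: 1.
All other pairs contribute 0.
Summing the contributions gives betweenness(Frank) = 9.

9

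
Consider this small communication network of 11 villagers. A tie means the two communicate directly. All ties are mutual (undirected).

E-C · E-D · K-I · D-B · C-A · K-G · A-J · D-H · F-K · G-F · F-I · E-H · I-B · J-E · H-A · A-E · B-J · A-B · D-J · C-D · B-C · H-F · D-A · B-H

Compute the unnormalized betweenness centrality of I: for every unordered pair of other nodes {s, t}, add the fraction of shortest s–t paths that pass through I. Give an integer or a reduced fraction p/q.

Pairs whose geodesics pass through I — C–G: 2/6; C–K: 1; C–F: 1/5; J–G: 2/6; J–K: 1; J–F: 1/5; A–K: 1/2; D–K: 1/2; B–G: 2/3; B–K: 1; B–F: 1/2.
All other pairs contribute 0.
Summing the contributions gives betweenness(I) = 187/30.

187/30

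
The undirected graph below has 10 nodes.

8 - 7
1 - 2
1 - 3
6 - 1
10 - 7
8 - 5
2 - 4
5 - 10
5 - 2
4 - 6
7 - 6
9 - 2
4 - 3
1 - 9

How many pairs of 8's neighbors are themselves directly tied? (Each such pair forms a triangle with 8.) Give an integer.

0

8's neighbors are 5 and 7, but none of them are tied to each other, so no triangle contains 8.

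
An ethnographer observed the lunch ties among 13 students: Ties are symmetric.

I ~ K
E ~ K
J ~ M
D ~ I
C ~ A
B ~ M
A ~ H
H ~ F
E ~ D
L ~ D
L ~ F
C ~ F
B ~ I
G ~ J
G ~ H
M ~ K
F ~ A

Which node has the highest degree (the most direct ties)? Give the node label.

F

Degrees — A:3, B:2, C:2, D:3, E:2, F:4, G:2, H:3, I:3, J:2, K:3, L:2, M:3.
The maximum is 4, attained only by F.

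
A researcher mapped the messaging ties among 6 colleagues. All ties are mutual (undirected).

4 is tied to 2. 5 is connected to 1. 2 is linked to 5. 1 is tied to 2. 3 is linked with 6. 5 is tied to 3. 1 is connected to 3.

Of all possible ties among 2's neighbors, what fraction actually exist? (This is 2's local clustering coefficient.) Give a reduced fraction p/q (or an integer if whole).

1/3

2's neighbors: 1, 4, and 5 (k = 3).
Possible neighbor pairs: C(3,2) = 3. Edges among them: 1–5 → e = 1.
Clustering(2) = 1/3.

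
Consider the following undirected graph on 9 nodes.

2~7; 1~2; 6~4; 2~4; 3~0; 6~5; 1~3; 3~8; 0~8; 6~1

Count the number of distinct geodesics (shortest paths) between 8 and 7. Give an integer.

1

The shortest distance is 4, and the only length-4 path is 8–3–1–2–7. So there is exactly 1 shortest path.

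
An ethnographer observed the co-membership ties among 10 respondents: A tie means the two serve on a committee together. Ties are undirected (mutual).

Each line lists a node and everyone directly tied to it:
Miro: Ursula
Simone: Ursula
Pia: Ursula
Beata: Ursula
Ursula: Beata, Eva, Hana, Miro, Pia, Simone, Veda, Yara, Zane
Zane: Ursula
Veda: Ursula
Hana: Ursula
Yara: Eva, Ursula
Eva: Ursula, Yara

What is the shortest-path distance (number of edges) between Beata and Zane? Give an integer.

One shortest route is Beata – Ursula – Zane, which uses 2 edges, and Beata and Zane are not directly tied, so nothing shorter exists. So d(Beata,Zane) = 2.

2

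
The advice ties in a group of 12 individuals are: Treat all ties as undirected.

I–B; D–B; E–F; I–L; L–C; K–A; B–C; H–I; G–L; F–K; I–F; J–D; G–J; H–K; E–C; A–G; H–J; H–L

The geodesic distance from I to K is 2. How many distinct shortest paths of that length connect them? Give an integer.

2

The shortest distance is 2. The length-2 paths are: I–F–K; I–H–K.
That gives 2 distinct shortest paths.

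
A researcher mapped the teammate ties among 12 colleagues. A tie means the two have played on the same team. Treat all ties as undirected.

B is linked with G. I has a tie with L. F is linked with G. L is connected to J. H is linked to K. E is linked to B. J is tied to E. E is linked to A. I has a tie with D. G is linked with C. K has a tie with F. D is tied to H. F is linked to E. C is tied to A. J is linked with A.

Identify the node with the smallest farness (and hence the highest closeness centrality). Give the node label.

E

Farness (sum of distances to all others) for each node — A:25, B:29, C:29, D:34, E:22, F:23, G:28, H:31, I:32, J:24, K:27, L:28.
The smallest farness is 22, for E, so E has the highest closeness.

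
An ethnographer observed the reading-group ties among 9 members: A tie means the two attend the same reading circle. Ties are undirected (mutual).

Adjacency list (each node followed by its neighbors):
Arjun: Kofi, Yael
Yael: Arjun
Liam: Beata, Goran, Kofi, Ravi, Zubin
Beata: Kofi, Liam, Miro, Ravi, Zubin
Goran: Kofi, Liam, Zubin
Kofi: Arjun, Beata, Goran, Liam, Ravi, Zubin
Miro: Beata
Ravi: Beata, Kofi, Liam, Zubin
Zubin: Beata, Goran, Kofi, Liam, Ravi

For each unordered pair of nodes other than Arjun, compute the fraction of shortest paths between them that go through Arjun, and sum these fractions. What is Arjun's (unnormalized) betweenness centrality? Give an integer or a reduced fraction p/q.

7

Pairs whose geodesics pass through Arjun — Miro–Yael: 1; Yael–Beata: 1; Yael–Zubin: 1; Yael–Goran: 1; Yael–Kofi: 1; Yael–Ravi: 1; Yael–Liam: 1.
All other pairs contribute 0.
Summing the contributions gives betweenness(Arjun) = 7.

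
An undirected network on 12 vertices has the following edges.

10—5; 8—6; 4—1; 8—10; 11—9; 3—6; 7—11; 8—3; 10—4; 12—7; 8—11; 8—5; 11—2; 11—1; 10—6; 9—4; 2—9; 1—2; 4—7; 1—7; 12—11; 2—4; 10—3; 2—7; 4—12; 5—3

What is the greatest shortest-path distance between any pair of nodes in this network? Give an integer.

Eccentricity of each node (its greatest distance to any other): 1:3, 2:3, 3:3, 4:2, 5:3, 6:3, 7:3, 8:2, 9:3, 10:2, 11:2, 12:3.
The maximum eccentricity is 3, realized for instance by the pair 9–6 via 9 – 4 – 10 – 6. So the diameter is 3.

3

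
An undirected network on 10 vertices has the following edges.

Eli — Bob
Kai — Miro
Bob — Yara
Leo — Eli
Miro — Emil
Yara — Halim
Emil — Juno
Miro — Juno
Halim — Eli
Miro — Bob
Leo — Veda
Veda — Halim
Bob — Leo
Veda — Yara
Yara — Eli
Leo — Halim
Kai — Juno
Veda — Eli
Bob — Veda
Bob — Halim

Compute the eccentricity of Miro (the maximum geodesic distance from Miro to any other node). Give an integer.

2

Distances from Miro: Bob:1, Eli:2, Emil:1, Halim:2, Juno:1, Kai:1, Leo:2, Veda:2, Yara:2.
The largest is 2 (to Yara, Veda, Eli, Leo, and Halim), so the eccentricity of Miro is 2.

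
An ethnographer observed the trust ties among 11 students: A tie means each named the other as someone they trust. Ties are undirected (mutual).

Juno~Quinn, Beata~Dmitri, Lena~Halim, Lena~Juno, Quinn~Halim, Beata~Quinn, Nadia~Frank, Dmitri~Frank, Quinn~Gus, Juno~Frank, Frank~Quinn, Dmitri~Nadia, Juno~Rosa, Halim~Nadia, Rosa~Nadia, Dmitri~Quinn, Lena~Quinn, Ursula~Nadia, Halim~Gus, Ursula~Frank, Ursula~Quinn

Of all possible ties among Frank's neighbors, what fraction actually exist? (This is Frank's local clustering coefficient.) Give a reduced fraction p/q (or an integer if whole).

1/2

Frank's neighbors: Dmitri, Juno, Nadia, Quinn, and Ursula (k = 5).
Possible neighbor pairs: C(5,2) = 10. Edges among them: Dmitri–Nadia, Dmitri–Quinn, Juno–Quinn, Nadia–Ursula, Quinn–Ursula → e = 5.
Clustering(Frank) = 5/10 = 1/2.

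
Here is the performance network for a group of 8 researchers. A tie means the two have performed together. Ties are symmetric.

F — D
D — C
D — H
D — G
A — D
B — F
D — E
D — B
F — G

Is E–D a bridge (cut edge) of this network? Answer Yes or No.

Yes

Without the E–D edge there is no alternate route between E and D, so the network disconnects. It is a bridge.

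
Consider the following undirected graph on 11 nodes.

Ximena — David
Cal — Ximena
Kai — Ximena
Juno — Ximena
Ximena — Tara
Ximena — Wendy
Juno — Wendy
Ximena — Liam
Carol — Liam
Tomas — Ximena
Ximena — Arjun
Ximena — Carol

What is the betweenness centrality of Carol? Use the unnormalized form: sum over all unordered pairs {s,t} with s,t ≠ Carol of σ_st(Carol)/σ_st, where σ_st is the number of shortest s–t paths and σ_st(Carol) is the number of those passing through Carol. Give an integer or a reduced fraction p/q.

No shortest path between any pair of other nodes passes through Carol.
Summing the contributions gives betweenness(Carol) = 0.

0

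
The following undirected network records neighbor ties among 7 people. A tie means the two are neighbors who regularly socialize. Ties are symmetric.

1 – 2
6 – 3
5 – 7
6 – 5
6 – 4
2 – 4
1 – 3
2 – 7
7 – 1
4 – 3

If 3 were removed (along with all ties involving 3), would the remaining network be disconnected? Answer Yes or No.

Even without 3, every remaining node can still reach every other (the residual graph is connected), so 3 is not a cut vertex.

No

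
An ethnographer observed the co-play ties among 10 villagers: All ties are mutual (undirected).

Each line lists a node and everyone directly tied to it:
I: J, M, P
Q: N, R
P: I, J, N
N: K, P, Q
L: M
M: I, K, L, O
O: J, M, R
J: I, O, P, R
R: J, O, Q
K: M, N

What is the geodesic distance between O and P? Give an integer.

2

One shortest route is O – J – P, which uses 2 edges, and O and P are not directly tied, so nothing shorter exists. So d(O,P) = 2.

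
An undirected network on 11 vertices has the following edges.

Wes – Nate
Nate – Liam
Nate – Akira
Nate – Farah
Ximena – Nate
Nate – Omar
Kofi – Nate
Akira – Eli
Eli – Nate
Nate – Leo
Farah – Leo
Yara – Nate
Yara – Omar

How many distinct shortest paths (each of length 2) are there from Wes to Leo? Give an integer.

1

The shortest distance is 2, and the only length-2 path is Wes–Nate–Leo. So there is exactly 1 shortest path.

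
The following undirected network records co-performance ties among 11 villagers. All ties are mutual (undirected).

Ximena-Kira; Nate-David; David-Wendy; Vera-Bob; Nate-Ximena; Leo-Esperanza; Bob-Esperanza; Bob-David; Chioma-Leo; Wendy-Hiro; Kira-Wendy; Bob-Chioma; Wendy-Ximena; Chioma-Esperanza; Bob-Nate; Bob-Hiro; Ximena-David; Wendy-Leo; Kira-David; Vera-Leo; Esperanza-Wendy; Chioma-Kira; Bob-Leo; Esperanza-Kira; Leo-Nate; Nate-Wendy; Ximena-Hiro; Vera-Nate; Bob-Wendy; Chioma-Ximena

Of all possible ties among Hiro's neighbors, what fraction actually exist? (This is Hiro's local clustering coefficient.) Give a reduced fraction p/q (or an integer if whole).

2/3

Hiro's neighbors: Bob, Wendy, and Ximena (k = 3).
Possible neighbor pairs: C(3,2) = 3. Edges among them: Bob–Wendy, Wendy–Ximena → e = 2.
Clustering(Hiro) = 2/3.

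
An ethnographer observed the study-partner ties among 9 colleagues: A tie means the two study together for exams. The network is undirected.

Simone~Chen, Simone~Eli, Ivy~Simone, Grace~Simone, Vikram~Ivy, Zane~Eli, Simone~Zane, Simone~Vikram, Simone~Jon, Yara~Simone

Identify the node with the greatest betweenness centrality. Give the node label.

Unnormalized betweenness of each node: Chen:0, Eli:0, Grace:0, Ivy:0, Jon:0, Simone:26, Vikram:0, Yara:0, Zane:0.
Simone has the largest value, 26, making it the main broker — the node through which the most shortest paths run.

Simone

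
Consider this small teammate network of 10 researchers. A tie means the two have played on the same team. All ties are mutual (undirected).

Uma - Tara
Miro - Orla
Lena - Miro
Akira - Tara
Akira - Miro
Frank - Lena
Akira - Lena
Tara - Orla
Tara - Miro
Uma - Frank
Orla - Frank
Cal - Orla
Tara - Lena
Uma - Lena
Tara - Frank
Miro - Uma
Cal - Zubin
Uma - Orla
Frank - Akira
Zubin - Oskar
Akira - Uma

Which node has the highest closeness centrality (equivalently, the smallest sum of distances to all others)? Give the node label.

Farness (sum of distances to all others) for each node — Akira:19, Cal:18, Frank:16, Lena:19, Miro:16, Orla:14, Oskar:32, Tara:15, Uma:15, Zubin:24.
The smallest farness is 14, for Orla, so Orla has the highest closeness.

Orla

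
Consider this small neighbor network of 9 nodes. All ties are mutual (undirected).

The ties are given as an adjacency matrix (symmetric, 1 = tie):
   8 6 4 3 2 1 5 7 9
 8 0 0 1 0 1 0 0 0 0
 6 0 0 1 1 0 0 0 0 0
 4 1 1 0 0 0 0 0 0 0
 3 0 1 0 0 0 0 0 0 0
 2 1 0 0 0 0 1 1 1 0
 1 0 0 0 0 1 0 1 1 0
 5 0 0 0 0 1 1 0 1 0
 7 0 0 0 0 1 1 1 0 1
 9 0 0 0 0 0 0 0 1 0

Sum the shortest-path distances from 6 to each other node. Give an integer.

24

Distances from 6: 1:4, 2:3, 3:1, 4:1, 5:4, 7:4, 8:2, 9:5.
Sum = 4 + 3 + 1 + 1 + 4 + 4 + 2 + 5 = 24.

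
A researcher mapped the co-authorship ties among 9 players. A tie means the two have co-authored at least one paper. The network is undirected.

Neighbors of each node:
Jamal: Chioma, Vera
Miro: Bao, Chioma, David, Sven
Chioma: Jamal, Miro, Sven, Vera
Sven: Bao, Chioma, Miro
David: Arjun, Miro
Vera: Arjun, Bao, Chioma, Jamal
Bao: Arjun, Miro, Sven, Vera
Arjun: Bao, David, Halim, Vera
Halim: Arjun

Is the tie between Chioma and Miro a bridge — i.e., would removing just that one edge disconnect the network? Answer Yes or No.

No

Even without that edge, Chioma still reaches Miro via Chioma – Sven – Miro, so the network stays connected. Not a bridge.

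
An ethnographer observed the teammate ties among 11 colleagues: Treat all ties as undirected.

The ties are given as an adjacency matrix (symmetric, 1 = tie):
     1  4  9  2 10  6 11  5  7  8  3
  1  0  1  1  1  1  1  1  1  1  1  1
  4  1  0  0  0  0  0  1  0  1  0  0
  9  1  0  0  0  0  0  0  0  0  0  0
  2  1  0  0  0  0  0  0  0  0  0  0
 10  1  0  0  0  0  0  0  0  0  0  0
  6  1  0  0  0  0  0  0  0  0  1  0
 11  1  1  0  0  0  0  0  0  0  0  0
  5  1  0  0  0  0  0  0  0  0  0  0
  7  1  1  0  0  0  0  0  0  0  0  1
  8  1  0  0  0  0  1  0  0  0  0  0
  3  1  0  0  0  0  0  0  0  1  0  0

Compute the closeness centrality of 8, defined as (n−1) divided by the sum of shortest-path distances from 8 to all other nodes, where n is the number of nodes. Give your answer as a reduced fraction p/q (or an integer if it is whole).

5/9

Distances from 8: 1:1, 2:2, 3:2, 4:2, 5:2, 6:1, 7:2, 9:2, 10:2, 11:2. Sum = 18.
n = 11, so closeness = 10/18 = 5/9.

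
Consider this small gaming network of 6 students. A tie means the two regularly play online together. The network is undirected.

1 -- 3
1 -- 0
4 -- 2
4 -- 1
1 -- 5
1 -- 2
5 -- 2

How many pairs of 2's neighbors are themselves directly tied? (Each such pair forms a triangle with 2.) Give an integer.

2's neighbors: 1, 4, and 5.
Neighbor pairs that are themselves tied: 2–1–4; 2–1–5. Each forms one triangle with 2, for 2 in total.

2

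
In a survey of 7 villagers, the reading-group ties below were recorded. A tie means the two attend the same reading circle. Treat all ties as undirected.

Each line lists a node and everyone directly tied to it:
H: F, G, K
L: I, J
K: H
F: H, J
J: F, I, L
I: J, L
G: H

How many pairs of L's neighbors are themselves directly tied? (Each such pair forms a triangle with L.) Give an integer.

L's neighbors: I and J.
Neighbor pairs that are themselves tied: L–I–J. Each forms one triangle with L, for 1 in total.

1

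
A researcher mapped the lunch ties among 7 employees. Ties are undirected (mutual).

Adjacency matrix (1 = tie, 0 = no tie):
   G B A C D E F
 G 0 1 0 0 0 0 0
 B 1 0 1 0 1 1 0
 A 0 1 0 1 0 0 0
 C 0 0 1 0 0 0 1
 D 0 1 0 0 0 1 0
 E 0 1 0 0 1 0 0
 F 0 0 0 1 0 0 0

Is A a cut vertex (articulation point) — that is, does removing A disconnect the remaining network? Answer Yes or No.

Yes

Removing A leaves {B, D, E, and G} with no path to {C and F}, so the network splits into 2 components. A is a cut vertex.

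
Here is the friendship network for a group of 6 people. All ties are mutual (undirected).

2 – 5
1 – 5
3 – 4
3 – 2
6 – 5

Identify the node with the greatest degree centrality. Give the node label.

5

Degrees — 1:1, 2:2, 3:2, 4:1, 5:3, 6:1.
The maximum is 3, attained only by 5.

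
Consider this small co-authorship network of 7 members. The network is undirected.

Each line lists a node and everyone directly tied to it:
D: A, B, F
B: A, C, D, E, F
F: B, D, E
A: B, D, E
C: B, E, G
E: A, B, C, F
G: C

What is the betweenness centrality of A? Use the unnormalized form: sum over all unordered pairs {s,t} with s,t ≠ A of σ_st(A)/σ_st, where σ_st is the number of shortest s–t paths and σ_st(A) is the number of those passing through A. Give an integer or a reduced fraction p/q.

Pairs whose geodesics pass through A — E–D: 1/3.
All other pairs contribute 0.
Summing the contributions gives betweenness(A) = 1/3.

1/3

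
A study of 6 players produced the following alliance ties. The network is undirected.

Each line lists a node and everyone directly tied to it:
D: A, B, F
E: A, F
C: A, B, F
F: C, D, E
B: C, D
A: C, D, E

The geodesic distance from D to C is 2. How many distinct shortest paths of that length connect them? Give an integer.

3

The shortest distance is 2. The length-2 paths are: D–A–C; D–B–C; D–F–C.
That gives 3 distinct shortest paths.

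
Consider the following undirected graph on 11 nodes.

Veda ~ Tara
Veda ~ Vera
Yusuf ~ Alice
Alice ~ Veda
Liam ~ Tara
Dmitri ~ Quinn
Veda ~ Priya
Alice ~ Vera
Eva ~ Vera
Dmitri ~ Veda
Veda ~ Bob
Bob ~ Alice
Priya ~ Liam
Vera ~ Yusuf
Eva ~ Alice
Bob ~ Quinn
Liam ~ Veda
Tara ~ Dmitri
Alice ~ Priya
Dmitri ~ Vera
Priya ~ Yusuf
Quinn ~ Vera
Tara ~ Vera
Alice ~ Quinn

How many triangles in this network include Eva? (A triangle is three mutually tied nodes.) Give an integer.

1

Eva's neighbors: Alice and Vera.
Neighbor pairs that are themselves tied: Eva–Alice–Vera. Each forms one triangle with Eva, for 1 in total.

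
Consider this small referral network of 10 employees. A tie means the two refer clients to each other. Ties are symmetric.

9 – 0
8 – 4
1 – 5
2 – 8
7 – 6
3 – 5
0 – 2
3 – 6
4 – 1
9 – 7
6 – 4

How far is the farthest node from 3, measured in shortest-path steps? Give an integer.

Distances from 3: 0:4, 1:2, 2:4, 4:2, 5:1, 6:1, 7:2, 8:3, 9:3.
The largest is 4 (to 2 and 0), so the eccentricity of 3 is 4.

4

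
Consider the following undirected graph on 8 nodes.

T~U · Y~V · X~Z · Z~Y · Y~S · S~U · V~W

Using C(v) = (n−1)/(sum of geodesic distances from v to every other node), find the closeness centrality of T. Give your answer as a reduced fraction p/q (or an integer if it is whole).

7/24

Distances from T: S:2, U:1, V:4, W:5, X:5, Y:3, Z:4. Sum = 24.
n = 8, so closeness = 7/24.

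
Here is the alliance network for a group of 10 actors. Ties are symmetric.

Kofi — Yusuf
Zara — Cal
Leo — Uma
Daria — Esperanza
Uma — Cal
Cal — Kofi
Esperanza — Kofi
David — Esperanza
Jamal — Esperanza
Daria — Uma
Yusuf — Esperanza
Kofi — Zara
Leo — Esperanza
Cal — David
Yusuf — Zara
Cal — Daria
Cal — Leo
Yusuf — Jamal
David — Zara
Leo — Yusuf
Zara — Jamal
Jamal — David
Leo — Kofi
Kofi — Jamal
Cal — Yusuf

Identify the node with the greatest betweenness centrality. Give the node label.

Cal

Unnormalized betweenness of each node: Cal:23/3, Daria:33/40, David:33/40, Esperanza:53/12, Jamal:3/4, Kofi:97/60, Leo:83/40, Uma:1/3, Yusuf:97/60, Zara:7/8.
Cal has the largest value, 23/3, making it the main broker — the node through which the most shortest paths run.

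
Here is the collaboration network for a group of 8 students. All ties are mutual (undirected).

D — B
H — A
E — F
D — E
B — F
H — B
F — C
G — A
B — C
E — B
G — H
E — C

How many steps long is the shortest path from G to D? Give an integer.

3

One shortest route is G – H – B – D, which uses 3 edges, and at distance 2 from G we only reach {B}, which does not include D. So d(G,D) = 3.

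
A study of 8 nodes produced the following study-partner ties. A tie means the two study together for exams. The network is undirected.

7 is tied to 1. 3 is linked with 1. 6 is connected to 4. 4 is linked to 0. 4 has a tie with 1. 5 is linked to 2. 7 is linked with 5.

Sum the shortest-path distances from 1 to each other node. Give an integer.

Distances from 1: 0:2, 2:3, 3:1, 4:1, 5:2, 6:2, 7:1.
Sum = 2 + 3 + 1 + 1 + 2 + 2 + 1 = 12.

12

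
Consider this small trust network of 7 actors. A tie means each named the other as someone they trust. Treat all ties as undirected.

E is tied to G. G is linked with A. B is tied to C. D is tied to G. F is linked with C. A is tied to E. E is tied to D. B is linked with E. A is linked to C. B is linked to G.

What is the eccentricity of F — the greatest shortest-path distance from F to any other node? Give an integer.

4

Distances from F: A:2, B:2, C:1, D:4, E:3, G:3.
The largest is 4 (to D), so the eccentricity of F is 4.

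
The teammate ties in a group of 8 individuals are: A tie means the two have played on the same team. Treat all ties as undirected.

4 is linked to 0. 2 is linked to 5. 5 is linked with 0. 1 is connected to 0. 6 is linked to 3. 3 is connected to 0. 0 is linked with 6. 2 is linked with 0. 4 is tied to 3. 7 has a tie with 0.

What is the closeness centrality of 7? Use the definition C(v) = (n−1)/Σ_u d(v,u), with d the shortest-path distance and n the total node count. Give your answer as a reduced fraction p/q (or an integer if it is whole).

Distances from 7: 0:1, 1:2, 2:2, 3:2, 4:2, 5:2, 6:2. Sum = 13.
n = 8, so closeness = 7/13.

7/13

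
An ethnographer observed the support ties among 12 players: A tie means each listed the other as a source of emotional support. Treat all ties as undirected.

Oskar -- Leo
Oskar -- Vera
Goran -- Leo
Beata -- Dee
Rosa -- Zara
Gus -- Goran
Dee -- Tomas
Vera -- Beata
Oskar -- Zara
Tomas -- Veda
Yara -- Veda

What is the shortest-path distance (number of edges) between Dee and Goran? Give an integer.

5

One shortest route is Dee – Beata – Vera – Oskar – Leo – Goran, which uses 5 edges, and at distance 4 from Dee we only reach {Leo, Zara}, which does not include Goran. So d(Dee,Goran) = 5.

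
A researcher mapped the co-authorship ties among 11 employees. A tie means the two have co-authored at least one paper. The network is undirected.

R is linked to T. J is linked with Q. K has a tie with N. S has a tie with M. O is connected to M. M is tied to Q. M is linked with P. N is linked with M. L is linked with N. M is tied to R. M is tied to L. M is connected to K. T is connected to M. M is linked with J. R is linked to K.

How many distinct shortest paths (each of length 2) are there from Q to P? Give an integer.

The shortest distance is 2, and the only length-2 path is Q–M–P. So there is exactly 1 shortest path.

1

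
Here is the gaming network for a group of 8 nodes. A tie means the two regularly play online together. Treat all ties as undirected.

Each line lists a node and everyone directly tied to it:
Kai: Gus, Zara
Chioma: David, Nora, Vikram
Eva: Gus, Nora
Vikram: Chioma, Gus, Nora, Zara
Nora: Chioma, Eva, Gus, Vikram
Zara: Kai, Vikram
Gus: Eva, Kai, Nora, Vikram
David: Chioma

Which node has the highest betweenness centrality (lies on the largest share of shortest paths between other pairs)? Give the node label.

Vikram

Unnormalized betweenness of each node: Chioma:6, David:0, Eva:0, Gus:5, Kai:5/6, Nora:9/2, Vikram:13/2, Zara:7/6.
Vikram has the largest value, 13/2, making it the main broker — the node through which the most shortest paths run.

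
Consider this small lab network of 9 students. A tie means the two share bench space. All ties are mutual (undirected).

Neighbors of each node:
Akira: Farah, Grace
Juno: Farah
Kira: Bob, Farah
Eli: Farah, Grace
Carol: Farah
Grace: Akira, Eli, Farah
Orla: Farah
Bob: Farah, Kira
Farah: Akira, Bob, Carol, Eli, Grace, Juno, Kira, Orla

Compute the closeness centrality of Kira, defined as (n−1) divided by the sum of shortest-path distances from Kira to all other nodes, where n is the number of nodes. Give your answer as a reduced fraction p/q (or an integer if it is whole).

Distances from Kira: Akira:2, Bob:1, Carol:2, Eli:2, Farah:1, Grace:2, Juno:2, Orla:2. Sum = 14.
n = 9, so closeness = 8/14 = 4/7.

4/7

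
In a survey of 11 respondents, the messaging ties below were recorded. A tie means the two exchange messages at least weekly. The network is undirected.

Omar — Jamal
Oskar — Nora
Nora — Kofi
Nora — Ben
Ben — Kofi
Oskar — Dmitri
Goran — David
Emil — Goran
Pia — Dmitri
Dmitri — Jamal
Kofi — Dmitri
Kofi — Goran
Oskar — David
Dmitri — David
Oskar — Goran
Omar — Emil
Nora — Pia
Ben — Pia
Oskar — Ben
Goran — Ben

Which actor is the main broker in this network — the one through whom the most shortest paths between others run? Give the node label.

Dmitri

Unnormalized betweenness of each node: Ben:15/4, David:5/6, Dmitri:73/6, Emil:17/4, Goran:11, Jamal:17/4, Kofi:19/6, Nora:11/12, Omar:3/2, Oskar:14/3, Pia:3/2.
Dmitri has the largest value, 73/6, making it the main broker — the node through which the most shortest paths run.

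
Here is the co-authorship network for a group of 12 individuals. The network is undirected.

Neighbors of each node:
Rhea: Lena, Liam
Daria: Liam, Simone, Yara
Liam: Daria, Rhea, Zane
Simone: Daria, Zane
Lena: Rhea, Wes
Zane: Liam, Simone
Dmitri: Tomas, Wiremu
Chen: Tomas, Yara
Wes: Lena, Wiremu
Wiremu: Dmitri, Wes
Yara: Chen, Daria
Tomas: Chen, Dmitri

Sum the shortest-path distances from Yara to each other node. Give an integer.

30

Distances from Yara: Chen:1, Daria:1, Dmitri:3, Lena:4, Liam:2, Rhea:3, Simone:2, Tomas:2, Wes:5, Wiremu:4, Zane:3.
Sum = 1 + 1 + 3 + 4 + 2 + 3 + 2 + 2 + 5 + 4 + 3 = 30.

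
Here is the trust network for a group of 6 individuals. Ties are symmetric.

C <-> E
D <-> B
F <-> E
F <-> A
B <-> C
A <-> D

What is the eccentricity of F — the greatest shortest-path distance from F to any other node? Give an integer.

3

Distances from F: A:1, B:3, C:2, D:2, E:1.
The largest is 3 (to B), so the eccentricity of F is 3.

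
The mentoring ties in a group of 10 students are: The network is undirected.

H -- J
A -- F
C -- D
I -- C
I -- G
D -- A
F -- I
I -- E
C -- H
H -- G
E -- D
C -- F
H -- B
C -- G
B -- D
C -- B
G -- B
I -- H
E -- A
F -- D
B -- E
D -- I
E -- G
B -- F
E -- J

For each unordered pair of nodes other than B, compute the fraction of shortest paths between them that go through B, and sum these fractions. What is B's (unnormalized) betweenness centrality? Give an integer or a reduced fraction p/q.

Pairs whose geodesics pass through B — H–A: 3/10; H–E: 1/4; H–D: 1/3; H–F: 1/3; C–E: 1/4; J–F: 2/7; E–F: 1/4; G–D: 1/4; G–F: 1/3.
All other pairs contribute 0.
Summing the contributions gives betweenness(B) = 181/70.

181/70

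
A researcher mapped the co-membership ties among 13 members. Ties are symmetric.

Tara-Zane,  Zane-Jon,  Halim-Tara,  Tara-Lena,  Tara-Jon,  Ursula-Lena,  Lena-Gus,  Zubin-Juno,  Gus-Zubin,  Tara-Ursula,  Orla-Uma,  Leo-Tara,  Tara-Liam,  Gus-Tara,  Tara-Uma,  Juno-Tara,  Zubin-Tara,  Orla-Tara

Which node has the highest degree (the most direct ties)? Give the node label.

Tara

Degrees — Gus:3, Halim:1, Jon:2, Juno:2, Lena:3, Leo:1, Liam:1, Orla:2, Tara:12, Uma:2, Ursula:2, Zane:2, Zubin:3.
The maximum is 12, attained only by Tara.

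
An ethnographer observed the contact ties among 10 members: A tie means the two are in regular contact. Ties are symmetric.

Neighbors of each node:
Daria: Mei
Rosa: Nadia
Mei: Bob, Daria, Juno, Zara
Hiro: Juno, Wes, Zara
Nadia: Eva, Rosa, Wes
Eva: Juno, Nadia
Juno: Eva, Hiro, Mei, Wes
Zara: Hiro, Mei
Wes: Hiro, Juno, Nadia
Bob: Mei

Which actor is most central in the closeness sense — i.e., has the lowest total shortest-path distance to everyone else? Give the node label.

Farness (sum of distances to all others) for each node — Bob:25, Daria:25, Eva:19, Hiro:18, Juno:15, Mei:17, Nadia:21, Rosa:29, Wes:17, Zara:20.
The smallest farness is 15, for Juno, so Juno has the highest closeness.

Juno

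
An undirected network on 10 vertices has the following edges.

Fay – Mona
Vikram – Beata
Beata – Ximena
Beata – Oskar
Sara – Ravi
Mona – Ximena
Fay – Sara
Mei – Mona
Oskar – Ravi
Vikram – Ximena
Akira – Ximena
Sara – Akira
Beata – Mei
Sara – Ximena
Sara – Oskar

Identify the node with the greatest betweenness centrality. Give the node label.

Unnormalized betweenness of each node: Akira:0, Beata:7, Fay:3/2, Mei:1, Mona:4, Oskar:7/2, Ravi:0, Sara:10, Vikram:0, Ximena:11.
Ximena has the largest value, 11, making it the main broker — the node through which the most shortest paths run.

Ximena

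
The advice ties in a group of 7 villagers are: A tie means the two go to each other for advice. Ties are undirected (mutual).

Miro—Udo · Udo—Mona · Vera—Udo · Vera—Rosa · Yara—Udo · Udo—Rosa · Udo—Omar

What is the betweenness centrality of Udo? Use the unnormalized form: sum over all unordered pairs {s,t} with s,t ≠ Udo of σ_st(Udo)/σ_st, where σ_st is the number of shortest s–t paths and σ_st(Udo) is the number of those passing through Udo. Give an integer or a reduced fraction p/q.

Pairs whose geodesics pass through Udo — Mona–Rosa: 1; Mona–Miro: 1; Mona–Vera: 1; Mona–Omar: 1; Mona–Yara: 1; Rosa–Miro: 1; Rosa–Omar: 1; Rosa–Yara: 1; Miro–Vera: 1; Miro–Omar: 1; Miro–Yara: 1; Vera–Omar: 1; Vera–Yara: 1; Omar–Yara: 1.
All other pairs contribute 0.
Summing the contributions gives betweenness(Udo) = 14.

14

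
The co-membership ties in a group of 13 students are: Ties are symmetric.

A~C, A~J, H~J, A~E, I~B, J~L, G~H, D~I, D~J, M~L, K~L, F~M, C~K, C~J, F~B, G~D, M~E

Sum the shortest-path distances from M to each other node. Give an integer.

Distances from M: A:2, B:2, C:3, D:3, E:1, F:1, G:4, H:3, I:3, J:2, K:2, L:1.
Sum = 2 + 2 + 3 + 3 + 1 + 1 + 4 + 3 + 3 + 2 + 2 + 1 = 27.

27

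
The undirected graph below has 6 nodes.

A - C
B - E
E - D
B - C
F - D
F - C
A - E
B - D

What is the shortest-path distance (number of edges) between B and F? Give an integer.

One shortest route is B – D – F, which uses 2 edges, and B and F are not directly tied, so nothing shorter exists. So d(B,F) = 2.

2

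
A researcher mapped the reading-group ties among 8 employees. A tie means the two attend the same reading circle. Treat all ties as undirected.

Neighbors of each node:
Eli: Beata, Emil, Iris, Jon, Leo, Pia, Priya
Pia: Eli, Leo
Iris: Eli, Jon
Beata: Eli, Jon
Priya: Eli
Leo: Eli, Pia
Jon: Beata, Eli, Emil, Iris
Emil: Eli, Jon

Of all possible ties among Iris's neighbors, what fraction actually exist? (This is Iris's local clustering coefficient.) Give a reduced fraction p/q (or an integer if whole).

Iris's neighbors: Eli and Jon (k = 2).
Possible neighbor pairs: C(2,2) = 1. Edges among them: Eli–Jon → e = 1.
Clustering(Iris) = 1/1.

1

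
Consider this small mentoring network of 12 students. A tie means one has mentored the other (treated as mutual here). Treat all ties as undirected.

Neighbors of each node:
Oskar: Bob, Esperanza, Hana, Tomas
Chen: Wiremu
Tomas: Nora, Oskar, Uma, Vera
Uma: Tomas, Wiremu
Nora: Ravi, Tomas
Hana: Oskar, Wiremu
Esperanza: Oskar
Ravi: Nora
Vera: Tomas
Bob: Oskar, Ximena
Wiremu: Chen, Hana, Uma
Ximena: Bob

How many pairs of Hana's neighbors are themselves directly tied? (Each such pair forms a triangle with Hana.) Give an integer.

Hana's neighbors are Oskar and Wiremu, but none of them are tied to each other, so no triangle contains Hana.

0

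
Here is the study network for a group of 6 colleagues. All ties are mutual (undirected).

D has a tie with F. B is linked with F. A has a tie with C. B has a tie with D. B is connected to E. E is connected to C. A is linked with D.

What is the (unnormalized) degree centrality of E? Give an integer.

2

E is directly tied to B and C. That is 2 neighbors, so the degree of E is 2.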